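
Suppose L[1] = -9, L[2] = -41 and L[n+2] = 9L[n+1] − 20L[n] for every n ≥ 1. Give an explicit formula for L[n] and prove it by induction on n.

Claim: L[n] = -4^n − 5^n.

Base cases: L[1] = -9 and -4^1 − 5^1 = -9; L[2] = -41 and -4^2 − 5^2 = -41.
Assume L[j] = -4^j − 5^j for all 1 ≤ j ≤ k, where k ≥ 2.
Then L[k+1] = 9L[k] − 20L[k−1] = 9·(-4^k − 5^k) − 20·(-4^{k−1} − 5^{k−1}) = -(9·4 − 20)4^{k−1} − (9·5 − 20)5^{k−1} = -16·4^{k−1} − 25·5^{k−1} = -4^{k+1} − 5^{k+1}.
This completes the inductive step, so L[n] = -4^n − 5^n for all n ≥ 1.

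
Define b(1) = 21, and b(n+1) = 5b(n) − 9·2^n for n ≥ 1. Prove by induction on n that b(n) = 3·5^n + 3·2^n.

Base case: b(1) = 21, and 3·5^1 + 3·2^1 = 15 + 6 = 21.
Assume b(r) = 3·5^r + 3·2^r for some r ≥ 1.
Then b(r+1) = 5b(r) − 9·2^r = 5·(3·5^r + 3·2^r) − 9·2^r = 3·5^{r+1} + 15·2^r − 9·2^r = 3·5^{r+1} + 6·2^r = 3·5^{r+1} + 3·2^{r+1}.
By induction, b(n) = 3·5^n + 3·2^n for all n ≥ 1.

b(n) = 3·5^n + 3·2^n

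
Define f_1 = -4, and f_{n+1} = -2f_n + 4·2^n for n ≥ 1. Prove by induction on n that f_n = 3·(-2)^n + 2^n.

Base case: f_1 = -4, and 3·(-2)^1 + 2^1 = -6 + 2 = -4.
Assume f_k = 3·(-2)^k + 2^k for some k ≥ 1.
Then f_{k+1} = -2f_k + 4·2^k = -2·(3·(-2)^k + 2^k) + 4·2^k = 3·(-2)^{k+1} − 2·2^k + 4·2^k = 3·(-2)^{k+1} + 2·2^k = 3·(-2)^{k+1} + 2^{k+1}.
So the formula holds for k+1, and by induction f_n = 3·(-2)^n + 2^n for all n ≥ 1.

f_n = 3·(-2)^n + 2^n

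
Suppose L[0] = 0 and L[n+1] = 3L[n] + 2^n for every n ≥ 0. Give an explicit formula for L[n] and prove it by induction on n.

Claim: L[n] = 3^n − 2^n.

Base case: L[0] = 0, and 3^0 − 2^0 = 1 − 1 = 0.
Assume L[r] = 3^r − 2^r for some r ≥ 0.
Then L[r+1] = 3L[r] + 2^r = 3·(3^r − 2^r) + 2^r = 3^{r+1} − 3·2^r + 2^r = 3^{r+1} − 2·2^r = 3^{r+1} − 2^{r+1}.
Hence L[n] = 3^n − 2^n for every n ≥ 0, by induction.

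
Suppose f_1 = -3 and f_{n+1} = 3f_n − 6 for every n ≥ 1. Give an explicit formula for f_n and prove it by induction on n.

Claim: f_n = -2·3^n + 3.

Base case: f_1 = -3, and -2·3^1 + 3 = -6 + 3 = -3.
Assume f_r = -2·3^r + 3 for some r ≥ 1.
Then f_{r+1} = 3f_r − 6 = 3·(-2·3^r + 3) − 6 = -6·3^r + 9 − 6 = -2·3^{r+1} + 3.
By induction, f_n = -2·3^n + 3 for all n ≥ 1.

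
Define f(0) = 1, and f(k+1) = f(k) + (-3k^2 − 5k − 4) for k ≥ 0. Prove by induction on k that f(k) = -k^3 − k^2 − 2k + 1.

Base case: f(0) = 1, and -0^3 − 0^2 − 2·0 + 1 = 1.
Assume f(r) = -r^3 − r^2 − 2r + 1.
Then f(r+1) = f(r) + (-3r^2 − 5r − 4) = (-r^3 − r^2 − 2r + 1) + (-3r^2 − 5r − 4) = -r^3 − 4r^2 − 7r − 3,
and -(r+1)^3 − (r+1)^2 − 2·(r+1) + 1 = -r^3 − 4r^2 − 7r − 3.
This completes the inductive step, so f(k) = -k^3 − k^2 − 2k + 1 for all k ≥ 0.

f(k) = -k^3 − k^2 − 2k + 1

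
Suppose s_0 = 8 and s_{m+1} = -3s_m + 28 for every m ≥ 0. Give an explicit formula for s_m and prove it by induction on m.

Claim: s_m = (-3)^m + 7.

Base case: s_0 = 8, and (-3)^0 + 7 = 1 + 7 = 8.
Assume s_j = (-3)^j + 7 for some j ≥ 0.
Then s_{j+1} = -3s_j + 28 = -3·((-3)^j + 7) + 28 = -3·(-3)^j − 21 + 28 = (-3)^{j+1} + 7.
Hence s_m = (-3)^m + 7 for every m ≥ 0, by induction.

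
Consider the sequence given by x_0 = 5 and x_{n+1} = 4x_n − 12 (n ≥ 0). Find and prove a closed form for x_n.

Claim: x_n = 4^n + 4.

Base case: x_0 = 5, and 4^0 + 4 = 1 + 4 = 5.
Assume x_r = 4^r + 4 for some r ≥ 0.
Then x_{r+1} = 4x_r − 12 = 4·(4^r + 4) − 12 = 4^{r+1} + 16 − 12 = 4^{r+1} + 4.
Hence x_n = 4^n + 4 for every n ≥ 0, by induction.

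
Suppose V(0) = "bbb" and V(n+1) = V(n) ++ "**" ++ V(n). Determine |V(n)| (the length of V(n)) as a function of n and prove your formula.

Claim: |V(n)| = 5·2^n − 2.

Base case: |V(0)| = 3, and 5·2^0 − 2 = 3.
Assume |V(r)| = 5·2^r − 2.
Then |V(r+1)| = |V(r)| + 2 + |V(r)| = 2|V(r)| + 2 = 2(5·2^r − 2) + 2 = 5·2^{r+1} − 4 + 2 = 5·2^{r+1} − 2.
By induction, |V(n)| = 5·2^n − 2 for all n ≥ 0.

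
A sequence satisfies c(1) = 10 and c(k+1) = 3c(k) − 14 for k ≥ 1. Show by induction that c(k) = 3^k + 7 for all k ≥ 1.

Base case: c(1) = 10, and 3^1 + 7 = 3 + 7 = 10.
Assume c(r) = 3^r + 7 for some r ≥ 1.
Then c(r+1) = 3c(r) − 14 = 3·(3^r + 7) − 14 = 3^{r+1} + 21 − 14 = 3^{r+1} + 7.
So the formula holds for r+1, and by induction c(k) = 3^k + 7 for all k ≥ 1.

c(k) = 3^k + 7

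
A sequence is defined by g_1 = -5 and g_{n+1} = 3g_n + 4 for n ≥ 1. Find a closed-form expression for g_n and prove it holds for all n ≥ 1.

Claim: g_n = -3^n − 2.

Base case: g_1 = -5, and -3^1 − 2 = -3 − 2 = -5.
Assume g_r = -3^r − 2 for some r ≥ 1.
Then g_{r+1} = 3g_r + 4 = 3·(-3^r − 2) + 4 = -3^{r+1} − 6 + 4 = -3^{r+1} − 2.
By induction, g_n = -3^n − 2 for all n ≥ 1.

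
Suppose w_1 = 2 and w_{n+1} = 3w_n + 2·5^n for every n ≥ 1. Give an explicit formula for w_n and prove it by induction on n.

Claim: w_n = -3^n + 5^n.

Base case: w_1 = 2, and -3^1 + 5^1 = -3 + 5 = 2.
Assume w_j = -3^j + 5^j for some j ≥ 1.
Then w_{j+1} = 3w_j + 2·5^j = 3·(-3^j + 5^j) + 2·5^j = -3^{j+1} + 3·5^j + 2·5^j = -3^{j+1} + 5·5^j = -3^{j+1} + 5^{j+1}.
So the formula holds for j+1, and by induction w_n = -3^n + 5^n for all n ≥ 1.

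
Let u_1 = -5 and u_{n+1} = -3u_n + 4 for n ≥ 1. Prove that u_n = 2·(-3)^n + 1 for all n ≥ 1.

Base case: u_1 = -5, and 2·(-3)^1 + 1 = -6 + 1 = -5.
Assume u_r = 2·(-3)^r + 1 for some r ≥ 1.
Then u_{r+1} = -3u_r + 4 = -3·(2·(-3)^r + 1) + 4 = -6·(-3)^r − 3 + 4 = 2·(-3)^{r+1} + 1.
Hence u_n = 2·(-3)^n + 1 for every n ≥ 1, by induction.

u_n = 2·(-3)^n + 1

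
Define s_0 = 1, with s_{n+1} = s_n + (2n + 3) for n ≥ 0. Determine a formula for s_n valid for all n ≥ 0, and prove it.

Claim: s_n = n^2 + 2n + 1.

Base case: s_0 = 1, and 0^2 + 2·0 + 1 = 1.
Assume s_j = j^2 + 2j + 1.
Then s_{j+1} = s_j + (2j + 3) = (j^2 + 2j + 1) + (2j + 3) = j^2 + 4j + 4,
and (j+1)^2 + 2·(j+1) + 1 = j^2 + 4j + 4.
By induction, s_n = n^2 + 2n + 1 for all n ≥ 0.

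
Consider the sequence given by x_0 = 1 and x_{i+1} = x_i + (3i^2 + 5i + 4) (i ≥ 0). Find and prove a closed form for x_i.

Claim: x_i = i^3 + i^2 + 2i + 1.

Base case: x_0 = 1, and 0^3 + 0^2 + 2·0 + 1 = 1.
Assume x_j = j^3 + j^2 + 2j + 1.
Then x_{j+1} = x_j + (3j^2 + 5j + 4) = (j^3 + j^2 + 2j + 1) + (3j^2 + 5j + 4) = j^3 + 4j^2 + 7j + 5,
and (j+1)^3 + (j+1)^2 + 2·(j+1) + 1 = j^3 + 4j^2 + 7j + 5.
This completes the inductive step, so x_i = i^3 + i^2 + 2i + 1 for all i ≥ 0.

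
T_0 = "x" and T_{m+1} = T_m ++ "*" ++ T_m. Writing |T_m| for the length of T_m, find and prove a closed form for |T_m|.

Claim: |T_m| = 2^{m+1} − 1.

Base case: |T_0| = 1, and 2^{0+1} − 1 = 1.
Assume |T_r| = 2^{r+1} − 1.
Then |T_{r+1}| = |T_r| + 1 + |T_r| = 2|T_r| + 1 = 2(2^{r+1} − 1) + 1 = 2^{r+2} − 2 + 1 = 2^{r+2} − 1.
Hence |T_m| = 2^{m+1} − 1 for every m ≥ 0, by induction.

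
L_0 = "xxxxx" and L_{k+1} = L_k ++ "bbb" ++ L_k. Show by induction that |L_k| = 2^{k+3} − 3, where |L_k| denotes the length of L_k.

Base case: |L_0| = 5, and 2^{0+3} − 3 = 5.
Assume |L_j| = 2^{j+3} − 3.
Then |L_{j+1}| = |L_j| + 3 + |L_j| = 2|L_j| + 3 = 2(2^{j+3} − 3) + 3 = 2^{j+1+3} − 6 + 3 = 2^{j+1+3} − 3.
This completes the inductive step, so |L_k| = 2^{k+3} − 3 for all k ≥ 0.

|L_k| = 2^{k+3} − 3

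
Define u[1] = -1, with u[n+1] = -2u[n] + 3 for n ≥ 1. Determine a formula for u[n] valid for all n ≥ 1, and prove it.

Claim: u[n] = (-2)^n + 1.

Base case: u[1] = -1, and (-2)^1 + 1 = -2 + 1 = -1.
Assume u[m] = (-2)^m + 1 for some m ≥ 1.
Then u[m+1] = -2u[m] + 3 = -2·((-2)^m + 1) + 3 = -2·(-2)^m − 2 + 3 = (-2)^{m+1} + 1.
Hence u[n] = (-2)^n + 1 for every n ≥ 1, by induction.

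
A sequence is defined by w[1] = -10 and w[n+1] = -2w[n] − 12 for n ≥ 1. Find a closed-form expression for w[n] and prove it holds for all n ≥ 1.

Claim: w[n] = 3·(-2)^n − 4.

Base case: w[1] = -10, and 3·(-2)^1 − 4 = -6 − 4 = -10.
Assume w[k] = 3·(-2)^k − 4 for some k ≥ 1.
Then w[k+1] = -2w[k] − 12 = -2·(3·(-2)^k − 4) − 12 = -6·(-2)^k + 8 − 12 = 3·(-2)^{k+1} − 4.
By induction, w[n] = 3·(-2)^n − 4 for all n ≥ 1.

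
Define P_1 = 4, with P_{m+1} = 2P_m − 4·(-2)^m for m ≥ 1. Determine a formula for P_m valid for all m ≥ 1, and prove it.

Claim: P_m = 3·2^m + (-2)^m.

Base case: P_1 = 4, and 3·2^1 + (-2)^1 = 6 − 2 = 4.
Assume P_k = 3·2^k + (-2)^k for some k ≥ 1.
Then P_{k+1} = 2P_k − 4·(-2)^k = 2·(3·2^k + (-2)^k) − 4·(-2)^k = 3·2^{k+1} + 2·(-2)^k − 4·(-2)^k = 3·2^{k+1} − 2·(-2)^k = 3·2^{k+1} + (-2)^{k+1}.
So the formula holds for k+1, and by induction P_m = 3·2^m + (-2)^m for all m ≥ 1.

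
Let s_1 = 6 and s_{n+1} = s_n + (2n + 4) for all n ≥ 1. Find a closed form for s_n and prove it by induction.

Claim: s_n = n^2 + 3n + 2.

Base case: s_1 = 6, and 1^2 + 3·1 + 2 = 6.
Assume s_j = j^2 + 3j + 2.
Then s_{j+1} = s_j + (2j + 4) = (j^2 + 3j + 2) + (2j + 4) = j^2 + 5j + 6,
and (j+1)^2 + 3·(j+1) + 2 = j^2 + 5j + 6.
By induction, s_n = n^2 + 3n + 2 for all n ≥ 1.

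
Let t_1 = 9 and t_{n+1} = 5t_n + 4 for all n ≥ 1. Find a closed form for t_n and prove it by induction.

Claim: t_n = 2·5^n − 1.

Base case: t_1 = 9, and 2·5^1 − 1 = 10 − 1 = 9.
Assume t_k = 2·5^k − 1 for some k ≥ 1.
Then t_{k+1} = 5t_k + 4 = 5·(2·5^k − 1) + 4 = 10·5^k − 5 + 4 = 2·5^{k+1} − 1.
Hence t_n = 2·5^n − 1 for every n ≥ 1, by induction.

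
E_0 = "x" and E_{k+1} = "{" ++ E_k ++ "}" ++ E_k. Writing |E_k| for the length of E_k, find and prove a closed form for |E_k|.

Claim: |E_k| = 3·2^k − 2.

Base case: |E_0| = 1, and 3·2^0 − 2 = 1.
Assume |E_m| = 3·2^m − 2.
Then |E_{m+1}| = 1 + |E_m| + 1 + |E_m| = 2|E_m| + 2 = 2(3·2^m − 2) + 2 = 3·2^{m+1} − 4 + 2 = 3·2^{m+1} − 2.
This completes the inductive step, so |E_k| = 3·2^k − 2 for all k ≥ 0.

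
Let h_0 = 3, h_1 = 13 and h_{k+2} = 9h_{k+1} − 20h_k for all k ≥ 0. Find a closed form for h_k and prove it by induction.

Claim: h_k = 5^k + 2·4^k.

Base cases: h_0 = 3 and 5^0 + 2·4^0 = 3; h_1 = 13 and 5^1 + 2·4^1 = 13.
Assume h_j = 5^j + 2·4^j for all 0 ≤ j ≤ r, where r ≥ 1.
Then h_{r+1} = 9h_r − 20h_{r−1} = 9·(5^r + 2·4^r) − 20·(5^{r−1} + 2·4^{r−1}) = (9·5 − 20)5^{r−1} + 2·(9·4 − 20)4^{r−1} = 25·5^{r−1} + 32·4^{r−1} = 5^{r+1} + 2·4^{r+1}.
Hence h_k = 5^k + 2·4^k for every k ≥ 0, by strong induction.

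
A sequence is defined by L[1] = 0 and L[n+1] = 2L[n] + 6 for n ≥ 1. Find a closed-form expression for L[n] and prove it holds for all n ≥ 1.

Claim: L[n] = 3·2^n − 6.

Base case: L[1] = 0, and 3·2^1 − 6 = 6 − 6 = 0.
Assume L[k] = 3·2^k − 6 for some k ≥ 1.
Then L[k+1] = 2L[k] + 6 = 2·(3·2^k − 6) + 6 = 6·2^k − 12 + 6 = 3·2^{k+1} − 6.
By induction, L[n] = 3·2^n − 6 for all n ≥ 1.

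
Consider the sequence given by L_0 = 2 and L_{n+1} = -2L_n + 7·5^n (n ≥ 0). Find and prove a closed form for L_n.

Claim: L_n = (-2)^n + 5^n.

Base case: L_0 = 2, and (-2)^0 + 5^0 = 1 + 1 = 2.
Assume L_r = (-2)^r + 5^r for some r ≥ 0.
Then L_{r+1} = -2L_r + 7·5^r = -2·((-2)^r + 5^r) + 7·5^r = (-2)^{r+1} − 2·5^r + 7·5^r = (-2)^{r+1} + 5·5^r = (-2)^{r+1} + 5^{r+1}.
Hence L_n = (-2)^n + 5^n for every n ≥ 0, by induction.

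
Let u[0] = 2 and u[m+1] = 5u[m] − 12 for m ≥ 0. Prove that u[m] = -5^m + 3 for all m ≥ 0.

Base case: u[0] = 2, and -5^0 + 3 = -1 + 3 = 2.
Assume u[j] = -5^j + 3 for some j ≥ 0.
Then u[j+1] = 5u[j] − 12 = 5·(-5^j + 3) − 12 = -5^{j+1} + 15 − 12 = -5^{j+1} + 3.
This completes the inductive step, so u[m] = -5^m + 3 for all m ≥ 0.

u[m] = -5^m + 3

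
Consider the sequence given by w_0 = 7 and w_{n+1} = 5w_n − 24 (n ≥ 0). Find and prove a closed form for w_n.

Claim: w_n = 5^n + 6.

Base case: w_0 = 7, and 5^0 + 6 = 1 + 6 = 7.
Assume w_r = 5^r + 6 for some r ≥ 0.
Then w_{r+1} = 5w_r − 24 = 5·(5^r + 6) − 24 = 5^{r+1} + 30 − 24 = 5^{r+1} + 6.
Hence w_n = 5^n + 6 for every n ≥ 0, by induction.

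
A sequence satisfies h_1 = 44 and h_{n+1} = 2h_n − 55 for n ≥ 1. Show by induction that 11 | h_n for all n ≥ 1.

Base case: h_1 = 44 = 11·4, so 11 | h_1.
Assume 11 | h_m, so h_m = 11t for some integer t.
Then h_{m+1} = 2h_m − 55 = 2·(11t) − 55 = 11(2t − 5), so 11 | h_{m+1}.
So the property holds for m+1, and by induction 11 | h_n for all n ≥ 1.

11 | h_n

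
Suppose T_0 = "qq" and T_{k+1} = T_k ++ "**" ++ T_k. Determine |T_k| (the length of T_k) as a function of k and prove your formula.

Claim: |T_k| = 2^{k+2} − 2.

Base case: |T_0| = 2, and 2^{0+2} − 2 = 2.
Assume |T_m| = 2^{m+2} − 2.
Then |T_{m+1}| = |T_m| + 2 + |T_m| = 2|T_m| + 2 = 2(2^{m+2} − 2) + 2 = 2^{m+3} − 4 + 2 = 2^{m+3} − 2.
This completes the inductive step, so |T_k| = 2^{k+2} − 2 for all k ≥ 0.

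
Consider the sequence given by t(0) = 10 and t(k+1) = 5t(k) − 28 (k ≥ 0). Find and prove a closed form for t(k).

Claim: t(k) = 3·5^k + 7.

Base case: t(0) = 10, and 3·5^0 + 7 = 3 + 7 = 10.
Assume t(j) = 3·5^j + 7 for some j ≥ 0.
Then t(j+1) = 5t(j) − 28 = 5·(3·5^j + 7) − 28 = 15·5^j + 35 − 28 = 3·5^{j+1} + 7.
Hence t(k) = 3·5^k + 7 for every k ≥ 0, by induction.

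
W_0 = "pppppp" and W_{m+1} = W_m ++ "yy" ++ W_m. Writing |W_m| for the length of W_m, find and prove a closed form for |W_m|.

Claim: |W_m| = 2^{m+3} − 2.

Base case: |W_0| = 6, and 2^{0+3} − 2 = 6.
Assume |W_r| = 2^{r+3} − 2.
Then |W_{r+1}| = |W_r| + 2 + |W_r| = 2|W_r| + 2 = 2(2^{r+3} − 2) + 2 = 2^{r+1+3} − 4 + 2 = 2^{r+1+3} − 2.
Hence |W_m| = 2^{m+3} − 2 for every m ≥ 0, by induction.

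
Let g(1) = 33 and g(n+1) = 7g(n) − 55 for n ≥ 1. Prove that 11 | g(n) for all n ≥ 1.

Base case: g(1) = 33 = 11·3, so 11 | g(1).
Assume 11 | g(r), so g(r) = 11t for some integer t.
Then g(r+1) = 7g(r) − 55 = 7·(11t) − 55 = 11(7t − 5), so 11 | g(r+1).
Hence 11 | g(n) for every n ≥ 1, by induction.

11 | g(n)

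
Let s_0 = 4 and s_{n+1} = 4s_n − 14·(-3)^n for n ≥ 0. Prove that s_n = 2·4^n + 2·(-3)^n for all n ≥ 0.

Base case: s_0 = 4, and 2·4^0 + 2·(-3)^0 = 2 + 2 = 4.
Assume s_k = 2·4^k + 2·(-3)^k for some k ≥ 0.
Then s_{k+1} = 4s_k − 14·(-3)^k = 4·(2·4^k + 2·(-3)^k) − 14·(-3)^k = 2·4^{k+1} + 8·(-3)^k − 14·(-3)^k = 2·4^{k+1} − 6·(-3)^k = 2·4^{k+1} + 2·(-3)^{k+1}.
By induction, s_n = 2·4^n + 2·(-3)^n for all n ≥ 0.

s_n = 2·4^n + 2·(-3)^n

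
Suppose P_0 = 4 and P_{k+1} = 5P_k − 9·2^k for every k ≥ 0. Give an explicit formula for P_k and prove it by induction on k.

Claim: P_k = 5^k + 3·2^k.

Base case: P_0 = 4, and 5^0 + 3·2^0 = 1 + 3 = 4.
Assume P_j = 5^j + 3·2^j for some j ≥ 0.
Then P_{j+1} = 5P_j − 9·2^j = 5·(5^j + 3·2^j) − 9·2^j = 5^{j+1} + 15·2^j − 9·2^j = 5^{j+1} + 6·2^j = 5^{j+1} + 3·2^{j+1}.
This completes the inductive step, so P_k = 5^k + 3·2^k for all k ≥ 0.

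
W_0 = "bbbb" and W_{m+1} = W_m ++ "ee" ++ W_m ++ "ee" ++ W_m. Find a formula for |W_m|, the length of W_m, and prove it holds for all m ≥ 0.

Claim: |W_m| = 6·3^m − 2.

Base case: |W_0| = 4, and 6·3^0 − 2 = 4.
Assume |W_r| = 6·3^r − 2.
Then |W_{r+1}| = 3|W_r| + 4 = 3(6·3^r − 2) + 4 = 6·3^{r+1} − 6 + 4 = 6·3^{r+1} − 2.
So the formula holds for r+1, and by induction |W_m| = 6·3^m − 2 for all m ≥ 0.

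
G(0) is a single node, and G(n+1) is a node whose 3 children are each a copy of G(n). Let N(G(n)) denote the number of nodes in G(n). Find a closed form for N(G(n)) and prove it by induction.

Claim: N(G(n)) = (3^{n+1} − 1)/2.

Base case: N(G(0)) = 1, and (3^{0+1} − 1)/2 = 1.
Assume N(G(j)) = (3^{j+1} − 1)/2.
Then N(G(j+1)) = 1 + 3N(G(j)) = 1 + 3·(3^{j+1} − 1)/2 = 1 + (3^{j+2} − 3)/2 = (2 + 3^{j+2} − 3)/2 = (3^{j+2} − 1)/2.
So the formula holds for j+1, and by induction N(G(n)) = (3^{n+1} − 1)/2 for all n ≥ 0.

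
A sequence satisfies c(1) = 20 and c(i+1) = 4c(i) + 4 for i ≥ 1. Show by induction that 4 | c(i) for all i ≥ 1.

Base case: c(1) = 20 = 4·5, so 4 | c(1).
Assume 4 | c(j), so c(j) = 4t for some integer t.
Then c(j+1) = 4c(j) + 4 = 4·(4t) + 4 = 4(4t + 1), so 4 | c(j+1).
Hence 4 | c(i) for every i ≥ 1, by induction.

4 | c(i)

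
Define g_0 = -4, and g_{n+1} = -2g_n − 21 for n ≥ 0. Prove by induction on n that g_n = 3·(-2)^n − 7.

Base case: g_0 = -4, and 3·(-2)^0 − 7 = 3 − 7 = -4.
Assume g_k = 3·(-2)^k − 7 for some k ≥ 0.
Then g_{k+1} = -2g_k − 21 = -2·(3·(-2)^k − 7) − 21 = -6·(-2)^k + 14 − 21 = 3·(-2)^{k+1} − 7.
This completes the inductive step, so g_n = 3·(-2)^n − 7 for all n ≥ 0.

g_n = 3·(-2)^n − 7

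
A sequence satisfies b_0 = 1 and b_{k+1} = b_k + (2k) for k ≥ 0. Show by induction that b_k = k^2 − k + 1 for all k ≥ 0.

Base case: b_0 = 1, and 0^2 − 0 + 1 = 1.
Assume b_r = r^2 − r + 1.
Then b_{r+1} = b_r + (2r) = (r^2 − r + 1) + (2r) = r^2 + r + 1,
and (r+1)^2 − (r+1) + 1 = r^2 + r + 1.
Hence b_k = k^2 − k + 1 for every k ≥ 0, by induction.

b_k = k^2 − k + 1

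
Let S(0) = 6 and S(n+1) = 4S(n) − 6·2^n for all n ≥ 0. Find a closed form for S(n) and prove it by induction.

Claim: S(n) = 3·4^n + 3·2^n.

Base case: S(0) = 6, and 3·4^0 + 3·2^0 = 3 + 3 = 6.
Assume S(m) = 3·4^m + 3·2^m for some m ≥ 0.
Then S(m+1) = 4S(m) − 6·2^m = 4·(3·4^m + 3·2^m) − 6·2^m = 3·4^{m+1} + 12·2^m − 6·2^m = 3·4^{m+1} + 6·2^m = 3·4^{m+1} + 3·2^{m+1}.
This completes the inductive step, so S(n) = 3·4^n + 3·2^n for all n ≥ 0.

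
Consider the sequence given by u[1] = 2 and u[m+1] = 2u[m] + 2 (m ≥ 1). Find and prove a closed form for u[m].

Claim: u[m] = 2^{m+1} − 2.

Base case: u[1] = 2, and 2^{1+1} − 2 = 4 − 2 = 2.
Assume u[k] = 2^{k+1} − 2 for some k ≥ 1.
Then u[k+1] = 2u[k] + 2 = 2·(2^{k+1} − 2) + 2 = 2^{k+2} − 4 + 2 = 2^{k+2} − 2.
Hence u[m] = 2^{m+1} − 2 for every m ≥ 1, by induction.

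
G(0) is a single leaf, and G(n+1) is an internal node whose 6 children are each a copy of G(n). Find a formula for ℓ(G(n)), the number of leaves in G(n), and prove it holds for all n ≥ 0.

Claim: ℓ(G(n)) = 6^n.

Base case: ℓ(G(0)) = 1, and 6^0 = 1.
Assume ℓ(G(r)) = 6^r.
Then ℓ(G(r+1)) = 6·ℓ(G(r)) = 6·6^r = 6^{r+1}.
Hence ℓ(G(n)) = 6^n for every n ≥ 0, by induction.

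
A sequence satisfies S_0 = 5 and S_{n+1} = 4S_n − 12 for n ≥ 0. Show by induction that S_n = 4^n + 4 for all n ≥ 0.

Base case: S_0 = 5, and 4^0 + 4 = 1 + 4 = 5.
Assume S_j = 4^j + 4 for some j ≥ 0.
Then S_{j+1} = 4S_j − 12 = 4·(4^j + 4) − 12 = 4^{j+1} + 16 − 12 = 4^{j+1} + 4.
This completes the inductive step, so S_n = 4^n + 4 for all n ≥ 0.

S_n = 4^n + 4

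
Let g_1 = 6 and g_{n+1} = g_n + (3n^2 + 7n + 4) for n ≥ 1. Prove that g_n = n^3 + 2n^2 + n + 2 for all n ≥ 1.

Base case: g_1 = 6, and 1^3 + 2·1^2 + 1 + 2 = 6.
Assume g_m = m^3 + 2m^2 + m + 2.
Then g_{m+1} = g_m + (3m^2 + 7m + 4) = (m^3 + 2m^2 + m + 2) + (3m^2 + 7m + 4) = m^3 + 5m^2 + 8m + 6,
and (m+1)^3 + 2·(m+1)^2 + (m+1) + 2 = m^3 + 5m^2 + 8m + 6.
By induction, g_n = n^3 + 2n^2 + n + 2 for all n ≥ 1.

g_n = n^3 + 2n^2 + n + 2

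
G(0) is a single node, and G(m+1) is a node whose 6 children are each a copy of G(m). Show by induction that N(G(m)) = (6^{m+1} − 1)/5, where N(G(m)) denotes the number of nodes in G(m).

Base case: N(G(0)) = 1, and (6^{0+1} − 1)/5 = 1.
Assume N(G(k)) = (6^{k+1} − 1)/5.
Then N(G(k+1)) = 1 + 6N(G(k)) = 1 + 6·(6^{k+1} − 1)/5 = 1 + (6^{k+2} − 6)/5 = (5 + 6^{k+2} − 6)/5 = (6^{k+2} − 1)/5.
Hence N(G(m)) = (6^{m+1} − 1)/5 for every m ≥ 0, by induction.

N(G(m)) = (6^{m+1} − 1)/5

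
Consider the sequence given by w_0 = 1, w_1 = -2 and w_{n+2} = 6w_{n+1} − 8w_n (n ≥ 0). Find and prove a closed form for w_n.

Claim: w_n = 3·2^n − 2·4^n.

Base cases: w_0 = 1 and 3·2^0 − 2·4^0 = 1; w_1 = -2 and 3·2^1 − 2·4^1 = -2.
Assume w_j = 3·2^j − 2·4^j for all 0 ≤ j ≤ m, where m ≥ 1.
Then w_{m+1} = 6w_m − 8w_{m−1} = 6·(3·2^m − 2·4^m) − 8·(3·2^{m−1} − 2·4^{m−1}) = 3·(6·2 − 8)2^{m−1} − 2·(6·4 − 8)4^{m−1} = 12·2^{m−1} − 32·4^{m−1} = 3·2^{m+1} − 2·4^{m+1}.
By strong induction, w_n = 3·2^n − 2·4^n for all n ≥ 0.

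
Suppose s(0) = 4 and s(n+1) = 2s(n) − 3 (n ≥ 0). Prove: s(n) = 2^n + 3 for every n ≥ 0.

Base case: s(0) = 4, and 2^0 + 3 = 1 + 3 = 4.
Assume s(r) = 2^r + 3 for some r ≥ 0.
Then s(r+1) = 2s(r) − 3 = 2·(2^r + 3) − 3 = 2^{r+1} + 6 − 3 = 2^{r+1} + 3.
By induction, s(n) = 2^n + 3 for all n ≥ 0.

s(n) = 2^n + 3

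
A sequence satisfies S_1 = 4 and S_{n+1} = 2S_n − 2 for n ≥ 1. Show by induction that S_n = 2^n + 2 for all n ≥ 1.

Base case: S_1 = 4, and 2^1 + 2 = 2 + 2 = 4.
Assume S_r = 2^r + 2 for some r ≥ 1.
Then S_{r+1} = 2S_r − 2 = 2·(2^r + 2) − 2 = 2^{r+1} + 4 − 2 = 2^{r+1} + 2.
By induction, S_n = 2^n + 2 for all n ≥ 1.

S_n = 2^n + 2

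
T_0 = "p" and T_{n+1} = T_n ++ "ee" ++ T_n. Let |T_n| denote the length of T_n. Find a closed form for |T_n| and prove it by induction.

Claim: |T_n| = 3·2^n − 2.

Base case: |T_0| = 1, and 3·2^0 − 2 = 1.
Assume |T_j| = 3·2^j − 2.
Then |T_{j+1}| = |T_j| + 2 + |T_j| = 2|T_j| + 2 = 2(3·2^j − 2) + 2 = 3·2^{j+1} − 4 + 2 = 3·2^{j+1} − 2.
This completes the inductive step, so |T_n| = 3·2^n − 2 for all n ≥ 0.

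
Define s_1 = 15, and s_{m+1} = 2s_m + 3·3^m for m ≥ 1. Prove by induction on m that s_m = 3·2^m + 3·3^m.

Base case: s_1 = 15, and 3·2^1 + 3·3^1 = 6 + 9 = 15.
Assume s_j = 3·2^j + 3·3^j for some j ≥ 1.
Then s_{j+1} = 2s_j + 3·3^j = 2·(3·2^j + 3·3^j) + 3·3^j = 3·2^{j+1} + 6·3^j + 3·3^j = 3·2^{j+1} + 9·3^j = 3·2^{j+1} + 3·3^{j+1}.
So the formula holds for j+1, and by induction s_m = 3·2^m + 3·3^m for all m ≥ 1.

s_m = 3·2^m + 3·3^m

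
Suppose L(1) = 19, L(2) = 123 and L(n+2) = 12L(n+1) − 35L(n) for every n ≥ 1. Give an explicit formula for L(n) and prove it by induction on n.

Claim: L(n) = 2·7^n + 5^n.

Base cases: L(1) = 19 and 2·7^1 + 5^1 = 19; L(2) = 123 and 2·7^2 + 5^2 = 123.
Assume L(j) = 2·7^j + 5^j for all 1 ≤ j ≤ k, where k ≥ 2.
Then L(k+1) = 12L(k) − 35L(k−1) = 12·(2·7^k + 5^k) − 35·(2·7^{k−1} + 5^{k−1}) = 2·(12·7 − 35)7^{k−1} + (12·5 − 35)5^{k−1} = 98·7^{k−1} + 25·5^{k−1} = 2·7^{k+1} + 5^{k+1}.
By strong induction, L(n) = 2·7^n + 5^n for all n ≥ 1.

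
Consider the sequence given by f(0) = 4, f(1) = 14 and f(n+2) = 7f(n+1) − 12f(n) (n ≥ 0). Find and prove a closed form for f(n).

Claim: f(n) = 2·3^n + 2·4^n.

Base cases: f(0) = 4 and 2·3^0 + 2·4^0 = 4; f(1) = 14 and 2·3^1 + 2·4^1 = 14.
Assume f(i) = 2·3^i + 2·4^i for all 0 ≤ i ≤ j, where j ≥ 1.
Then f(j+1) = 7f(j) − 12f(j−1) = 7·(2·3^j + 2·4^j) − 12·(2·3^{j−1} + 2·4^{j−1}) = 2·(7·3 − 12)3^{j−1} + 2·(7·4 − 12)4^{j−1} = 18·3^{j−1} + 32·4^{j−1} = 2·3^{j+1} + 2·4^{j+1}.
This completes the inductive step, so f(n) = 2·3^n + 2·4^n for all n ≥ 0.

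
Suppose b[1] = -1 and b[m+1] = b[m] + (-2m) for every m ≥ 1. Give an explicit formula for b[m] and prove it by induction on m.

Claim: b[m] = -m^2 + m − 1.

Base case: b[1] = -1, and -1^2 + 1 − 1 = -1.
Assume b[j] = -j^2 + j − 1.
Then b[j+1] = b[j] + (-2j) = (-j^2 + j − 1) + (-2j) = -j^2 − j − 1,
and -(j+1)^2 + (j+1) − 1 = -j^2 − j − 1.
By induction, b[m] = -m^2 + m − 1 for all m ≥ 1.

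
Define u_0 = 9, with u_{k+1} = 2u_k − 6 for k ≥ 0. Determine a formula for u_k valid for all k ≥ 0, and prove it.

Claim: u_k = 3·2^k + 6.

Base case: u_0 = 9, and 3·2^0 + 6 = 3 + 6 = 9.
Assume u_j = 3·2^j + 6 for some j ≥ 0.
Then u_{j+1} = 2u_j − 6 = 2·(3·2^j + 6) − 6 = 6·2^j + 12 − 6 = 3·2^{j+1} + 6.
So the formula holds for j+1, and by induction u_k = 3·2^k + 6 for all k ≥ 0.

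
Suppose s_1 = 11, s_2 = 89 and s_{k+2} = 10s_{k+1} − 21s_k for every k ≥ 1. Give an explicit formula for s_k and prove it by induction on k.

Claim: s_k = 2·7^k − 3^k.

Base cases: s_1 = 11 and 2·7^1 − 3^1 = 11; s_2 = 89 and 2·7^2 − 3^2 = 89.
Assume s_i = 2·7^i − 3^i for all 1 ≤ i ≤ j, where j ≥ 2.
Then s_{j+1} = 10s_j − 21s_{j−1} = 10·(2·7^j − 3^j) − 21·(2·7^{j−1} − 3^{j−1}) = 2·(10·7 − 21)7^{j−1} − (10·3 − 21)3^{j−1} = 98·7^{j−1} − 9·3^{j−1} = 2·7^{j+1} − 3^{j+1}.
So the formula holds for j+1, and by strong induction s_k = 2·7^k − 3^k for all k ≥ 1.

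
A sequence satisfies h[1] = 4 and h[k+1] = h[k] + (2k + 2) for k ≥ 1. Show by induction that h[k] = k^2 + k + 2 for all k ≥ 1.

Base case: h[1] = 4, and 1^2 + 1 + 2 = 4.
Assume h[m] = m^2 + m + 2.
Then h[m+1] = h[m] + (2m + 2) = (m^2 + m + 2) + (2m + 2) = m^2 + 3m + 4,
and (m+1)^2 + (m+1) + 2 = m^2 + 3m + 4.
By induction, h[k] = k^2 + k + 2 for all k ≥ 1.

h[k] = k^2 + k + 2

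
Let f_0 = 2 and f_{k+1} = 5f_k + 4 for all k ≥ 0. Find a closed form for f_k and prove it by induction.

Claim: f_k = 3·5^k − 1.

Base case: f_0 = 2, and 3·5^0 − 1 = 3 − 1 = 2.
Assume f_j = 3·5^j − 1 for some j ≥ 0.
Then f_{j+1} = 5f_j + 4 = 5·(3·5^j − 1) + 4 = 15·5^j − 5 + 4 = 3·5^{j+1} − 1.
By induction, f_k = 3·5^k − 1 for all k ≥ 0.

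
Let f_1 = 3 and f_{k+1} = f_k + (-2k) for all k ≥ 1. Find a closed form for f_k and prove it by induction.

Claim: f_k = -k^2 + k + 3.

Base case: f_1 = 3, and -1^2 + 1 + 3 = 3.
Assume f_r = -r^2 + r + 3.
Then f_{r+1} = f_r + (-2r) = (-r^2 + r + 3) + (-2r) = -r^2 − r + 3,
and -(r+1)^2 + (r+1) + 3 = -r^2 − r + 3.
This completes the inductive step, so f_k = -k^2 + k + 3 for all k ≥ 1.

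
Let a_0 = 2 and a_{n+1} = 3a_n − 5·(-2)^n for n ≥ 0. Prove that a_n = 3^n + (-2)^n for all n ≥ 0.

Base case: a_0 = 2, and 3^0 + (-2)^0 = 1 + 1 = 2.
Assume a_r = 3^r + (-2)^r for some r ≥ 0.
Then a_{r+1} = 3a_r − 5·(-2)^r = 3·(3^r + (-2)^r) − 5·(-2)^r = 3^{r+1} + 3·(-2)^r − 5·(-2)^r = 3^{r+1} − 2·(-2)^r = 3^{r+1} + (-2)^{r+1}.
Hence a_n = 3^n + (-2)^n for every n ≥ 0, by induction.

a_n = 3^n + (-2)^n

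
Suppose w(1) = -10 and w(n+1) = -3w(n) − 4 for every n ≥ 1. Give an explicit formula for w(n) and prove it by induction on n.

Claim: w(n) = 3·(-3)^n − 1.

Base case: w(1) = -10, and 3·(-3)^1 − 1 = -9 − 1 = -10.
Assume w(m) = 3·(-3)^m − 1 for some m ≥ 1.
Then w(m+1) = -3w(m) − 4 = -3·(3·(-3)^m − 1) − 4 = -9·(-3)^m + 3 − 4 = 3·(-3)^{m+1} − 1.
Hence w(n) = 3·(-3)^n − 1 for every n ≥ 1, by induction.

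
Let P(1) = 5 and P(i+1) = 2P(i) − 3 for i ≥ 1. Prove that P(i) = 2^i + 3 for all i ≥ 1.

Base case: P(1) = 5, and 2^1 + 3 = 2 + 3 = 5.
Assume P(j) = 2^j + 3 for some j ≥ 1.
Then P(j+1) = 2P(j) − 3 = 2·(2^j + 3) − 3 = 2^{j+1} + 6 − 3 = 2^{j+1} + 3.
So the formula holds for j+1, and by induction P(i) = 2^i + 3 for all i ≥ 1.

P(i) = 2^i + 3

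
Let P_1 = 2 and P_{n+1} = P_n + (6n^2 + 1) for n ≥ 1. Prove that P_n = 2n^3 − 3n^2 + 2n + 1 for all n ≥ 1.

Base case: P_1 = 2, and 2·1^3 − 3·1^2 + 2·1 + 1 = 2.
Assume P_r = 2r^3 − 3r^2 + 2r + 1.
Then P_{r+1} = P_r + (6r^2 + 1) = (2r^3 − 3r^2 + 2r + 1) + (6r^2 + 1) = 2r^3 + 3r^2 + 2r + 2,
and 2·(r+1)^3 − 3·(r+1)^2 + 2·(r+1) + 1 = 2r^3 + 3r^2 + 2r + 2.
By induction, P_n = 2n^3 − 3n^2 + 2n + 1 for all n ≥ 1.

P_n = 2n^3 − 3n^2 + 2n + 1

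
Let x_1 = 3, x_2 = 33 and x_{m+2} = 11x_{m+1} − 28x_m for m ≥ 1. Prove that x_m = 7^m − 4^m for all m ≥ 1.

Base cases: x_1 = 3 and 7^1 − 4^1 = 3; x_2 = 33 and 7^2 − 4^2 = 33.
Assume x_j = 7^j − 4^j for all 1 ≤ j ≤ r, where r ≥ 2.
Then x_{r+1} = 11x_r − 28x_{r−1} = 11·(7^r − 4^r) − 28·(7^{r−1} − 4^{r−1}) = (11·7 − 28)7^{r−1} − (11·4 − 28)4^{r−1} = 49·7^{r−1} − 16·4^{r−1} = 7^{r+1} − 4^{r+1}.
So the formula holds for r+1, and by strong induction x_m = 7^m − 4^m for all m ≥ 1.

x_m = 7^m − 4^m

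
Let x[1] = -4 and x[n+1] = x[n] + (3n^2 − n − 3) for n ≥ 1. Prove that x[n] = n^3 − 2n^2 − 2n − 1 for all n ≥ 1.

Base case: x[1] = -4, and 1^3 − 2·1^2 − 2·1 − 1 = -4.
Assume x[m] = m^3 − 2m^2 − 2m − 1.
Then x[m+1] = x[m] + (3m^2 − m − 3) = (m^3 − 2m^2 − 2m − 1) + (3m^2 − m − 3) = m^3 + m^2 − 3m − 4,
and (m+1)^3 − 2·(m+1)^2 − 2·(m+1) − 1 = m^3 + m^2 − 3m − 4.
This completes the inductive step, so x[n] = n^3 − 2n^2 − 2n − 1 for all n ≥ 1.

x[n] = n^3 − 2n^2 − 2n − 1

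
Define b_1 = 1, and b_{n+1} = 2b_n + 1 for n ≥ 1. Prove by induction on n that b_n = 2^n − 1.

Base case: b_1 = 1, and 2^1 − 1 = 2 − 1 = 1.
Assume b_j = 2^j − 1 for some j ≥ 1.
Then b_{j+1} = 2b_j + 1 = 2·(2^j − 1) + 1 = 2^{j+1} − 2 + 1 = 2^{j+1} − 1.
Hence b_n = 2^n − 1 for every n ≥ 1, by induction.

b_n = 2^n − 1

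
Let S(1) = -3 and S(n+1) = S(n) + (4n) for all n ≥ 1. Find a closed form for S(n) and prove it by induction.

Claim: S(n) = 2n^2 − 2n − 3.

Base case: S(1) = -3, and 2·1^2 − 2·1 − 3 = -3.
Assume S(k) = 2k^2 − 2k − 3.
Then S(k+1) = S(k) + (4k) = (2k^2 − 2k − 3) + (4k) = 2k^2 + 2k − 3,
and 2·(k+1)^2 − 2·(k+1) − 3 = 2k^2 + 2k − 3.
This completes the inductive step, so S(n) = 2n^2 − 2n − 3 for all n ≥ 1.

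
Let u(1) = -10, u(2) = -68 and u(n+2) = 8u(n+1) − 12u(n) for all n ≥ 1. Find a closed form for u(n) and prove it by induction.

Claim: u(n) = 2^n − 2·6^n.

Base cases: u(1) = -10 and 2^1 − 2·6^1 = -10; u(2) = -68 and 2^2 − 2·6^2 = -68.
Assume u(j) = 2^j − 2·6^j for all 1 ≤ j ≤ k, where k ≥ 2.
Then u(k+1) = 8u(k) − 12u(k−1) = 8·(2^k − 2·6^k) − 12·(2^{k−1} − 2·6^{k−1}) = (8·2 − 12)2^{k−1} − 2·(8·6 − 12)6^{k−1} = 4·2^{k−1} − 72·6^{k−1} = 2^{k+1} − 2·6^{k+1}.
Hence u(n) = 2^n − 2·6^n for every n ≥ 1, by strong induction.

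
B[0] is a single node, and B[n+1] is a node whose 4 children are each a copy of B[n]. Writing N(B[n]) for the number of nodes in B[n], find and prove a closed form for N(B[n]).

Claim: N(B[n]) = (4^{n+1} − 1)/3.

Base case: N(B[0]) = 1, and (4^{0+1} − 1)/3 = 1.
Assume N(B[j]) = (4^{j+1} − 1)/3.
Then N(B[j+1]) = 1 + 4N(B[j]) = 1 + 4·(4^{j+1} − 1)/3 = 1 + (4^{j+2} − 4)/3 = (3 + 4^{j+2} − 4)/3 = (4^{j+2} − 1)/3.
Hence N(B[n]) = (4^{n+1} − 1)/3 for every n ≥ 0, by induction.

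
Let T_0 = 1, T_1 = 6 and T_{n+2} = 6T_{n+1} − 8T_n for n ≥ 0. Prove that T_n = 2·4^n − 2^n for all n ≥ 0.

Base cases: T_0 = 1 and 2·4^0 − 2^0 = 1; T_1 = 6 and 2·4^1 − 2^1 = 6.
Assume T_i = 2·4^i − 2^i for all 0 ≤ i ≤ j, where j ≥ 1.
Then T_{j+1} = 6T_j − 8T_{j−1} = 6·(2·4^j − 2^j) − 8·(2·4^{j−1} − 2^{j−1}) = 2·(6·4 − 8)4^{j−1} − (6·2 − 8)2^{j−1} = 32·4^{j−1} − 4·2^{j−1} = 2·4^{j+1} − 2^{j+1}.
Hence T_n = 2·4^n − 2^n for every n ≥ 0, by strong induction.

T_n = 2·4^n − 2^n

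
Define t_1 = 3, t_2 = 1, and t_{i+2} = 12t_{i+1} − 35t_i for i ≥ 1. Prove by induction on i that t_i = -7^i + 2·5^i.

Base cases: t_1 = 3 and -7^1 + 2·5^1 = 3; t_2 = 1 and -7^2 + 2·5^2 = 1.
Assume t_j = -7^j + 2·5^j for all 1 ≤ j ≤ k, where k ≥ 2.
Then t_{k+1} = 12t_k − 35t_{k−1} = 12·(-7^k + 2·5^k) − 35·(-7^{k−1} + 2·5^{k−1}) = -(12·7 − 35)7^{k−1} + 2·(12·5 − 35)5^{k−1} = -49·7^{k−1} + 50·5^{k−1} = -7^{k+1} + 2·5^{k+1}.
Hence t_i = -7^i + 2·5^i for every i ≥ 1, by strong induction.

t_i = -7^i + 2·5^i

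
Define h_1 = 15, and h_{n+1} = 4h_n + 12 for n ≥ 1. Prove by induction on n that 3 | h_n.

Base case: h_1 = 15 = 3·5, so 3 | h_1.
Assume 3 | h_r, so h_r = 3t for some integer t.
Then h_{r+1} = 4h_r + 12 = 4·(3t) + 12 = 3(4t + 4), so 3 | h_{r+1}.
This completes the inductive step, so 3 | h_n for all n ≥ 1.

3 | h_n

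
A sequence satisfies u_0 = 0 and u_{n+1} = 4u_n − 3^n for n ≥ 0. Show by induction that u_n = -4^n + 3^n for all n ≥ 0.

Base case: u_0 = 0, and -4^0 + 3^0 = -1 + 1 = 0.
Assume u_m = -4^m + 3^m for some m ≥ 0.
Then u_{m+1} = 4u_m − 3^m = 4·(-4^m + 3^m) − 3^m = -4^{m+1} + 4·3^m − 3^m = -4^{m+1} + 3·3^m = -4^{m+1} + 3^{m+1}.
So the formula holds for m+1, and by induction u_n = -4^n + 3^n for all n ≥ 0.

u_n = -4^n + 3^n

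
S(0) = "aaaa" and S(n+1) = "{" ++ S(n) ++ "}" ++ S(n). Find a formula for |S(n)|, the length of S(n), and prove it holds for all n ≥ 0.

Claim: |S(n)| = 6·2^n − 2.

Base case: |S(0)| = 4, and 6·2^0 − 2 = 4.
Assume |S(r)| = 6·2^r − 2.
Then |S(r+1)| = 1 + |S(r)| + 1 + |S(r)| = 2|S(r)| + 2 = 2(6·2^r − 2) + 2 = 6·2^{r+1} − 4 + 2 = 6·2^{r+1} − 2.
This completes the inductive step, so |S(n)| = 6·2^n − 2 for all n ≥ 0.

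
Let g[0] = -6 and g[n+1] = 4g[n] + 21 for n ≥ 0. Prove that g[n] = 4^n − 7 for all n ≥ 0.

Base case: g[0] = -6, and 4^0 − 7 = 1 − 7 = -6.
Assume g[m] = 4^m − 7 for some m ≥ 0.
Then g[m+1] = 4g[m] + 21 = 4·(4^m − 7) + 21 = 4^{m+1} − 28 + 21 = 4^{m+1} − 7.
By induction, g[n] = 4^n − 7 for all n ≥ 0.

g[n] = 4^n − 7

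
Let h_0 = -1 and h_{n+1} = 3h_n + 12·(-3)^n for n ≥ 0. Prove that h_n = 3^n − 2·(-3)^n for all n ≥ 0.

Base case: h_0 = -1, and 3^0 − 2·(-3)^0 = 1 − 2 = -1.
Assume h_k = 3^k − 2·(-3)^k for some k ≥ 0.
Then h_{k+1} = 3h_k + 12·(-3)^k = 3·(3^k − 2·(-3)^k) + 12·(-3)^k = 3^{k+1} − 6·(-3)^k + 12·(-3)^k = 3^{k+1} + 6·(-3)^k = 3^{k+1} − 2·(-3)^{k+1}.
By induction, h_n = 3^n − 2·(-3)^n for all n ≥ 0.

h_n = 3^n − 2·(-3)^n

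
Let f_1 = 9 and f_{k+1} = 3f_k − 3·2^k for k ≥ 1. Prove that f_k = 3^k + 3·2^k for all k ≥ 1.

Base case: f_1 = 9, and 3^1 + 3·2^1 = 3 + 6 = 9.
Assume f_m = 3^m + 3·2^m for some m ≥ 1.
Then f_{m+1} = 3f_m − 3·2^m = 3·(3^m + 3·2^m) − 3·2^m = 3^{m+1} + 9·2^m − 3·2^m = 3^{m+1} + 6·2^m = 3^{m+1} + 3·2^{m+1}.
Hence f_k = 3^k + 3·2^k for every k ≥ 1, by induction.

f_k = 3^k + 3·2^k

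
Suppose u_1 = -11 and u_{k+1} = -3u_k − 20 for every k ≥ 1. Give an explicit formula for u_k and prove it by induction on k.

Claim: u_k = 2·(-3)^k − 5.

Base case: u_1 = -11, and 2·(-3)^1 − 5 = -6 − 5 = -11.
Assume u_j = 2·(-3)^j − 5 for some j ≥ 1.
Then u_{j+1} = -3u_j − 20 = -3·(2·(-3)^j − 5) − 20 = -6·(-3)^j + 15 − 20 = 2·(-3)^{j+1} − 5.
By induction, u_k = 2·(-3)^k − 5 for all k ≥ 1.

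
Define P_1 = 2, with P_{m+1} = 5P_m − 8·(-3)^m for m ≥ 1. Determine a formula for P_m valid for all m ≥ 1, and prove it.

Claim: P_m = 5^m + (-3)^m.

Base case: P_1 = 2, and 5^1 + (-3)^1 = 5 − 3 = 2.
Assume P_r = 5^r + (-3)^r for some r ≥ 1.
Then P_{r+1} = 5P_r − 8·(-3)^r = 5·(5^r + (-3)^r) − 8·(-3)^r = 5^{r+1} + 5·(-3)^r − 8·(-3)^r = 5^{r+1} − 3·(-3)^r = 5^{r+1} + (-3)^{r+1}.
Hence P_m = 5^m + (-3)^m for every m ≥ 1, by induction.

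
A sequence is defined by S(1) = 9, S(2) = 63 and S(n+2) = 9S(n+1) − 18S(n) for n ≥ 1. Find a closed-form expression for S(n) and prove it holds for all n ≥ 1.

Claim: S(n) = -3^n + 2·6^n.

Base cases: S(1) = 9 and -3^1 + 2·6^1 = 9; S(2) = 63 and -3^2 + 2·6^2 = 63.
Assume S(i) = -3^i + 2·6^i for all 1 ≤ i ≤ j, where j ≥ 2.
Then S(j+1) = 9S(j) − 18S(j−1) = 9·(-3^j + 2·6^j) − 18·(-3^{j−1} + 2·6^{j−1}) = -(9·3 − 18)3^{j−1} + 2·(9·6 − 18)6^{j−1} = -9·3^{j−1} + 72·6^{j−1} = -3^{j+1} + 2·6^{j+1}.
So the formula holds for j+1, and by strong induction S(n) = -3^n + 2·6^n for all n ≥ 1.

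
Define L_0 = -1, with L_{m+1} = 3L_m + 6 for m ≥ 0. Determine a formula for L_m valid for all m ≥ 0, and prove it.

Claim: L_m = 2·3^m − 3.

Base case: L_0 = -1, and 2·3^0 − 3 = 2 − 3 = -1.
Assume L_k = 2·3^k − 3 for some k ≥ 0.
Then L_{k+1} = 3L_k + 6 = 3·(2·3^k − 3) + 6 = 6·3^k − 9 + 6 = 2·3^{k+1} − 3.
By induction, L_m = 2·3^m − 3 for all m ≥ 0.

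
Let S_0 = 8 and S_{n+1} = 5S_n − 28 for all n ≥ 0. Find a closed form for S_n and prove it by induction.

Claim: S_n = 5^n + 7.

Base case: S_0 = 8, and 5^0 + 7 = 1 + 7 = 8.
Assume S_m = 5^m + 7 for some m ≥ 0.
Then S_{m+1} = 5S_m − 28 = 5·(5^m + 7) − 28 = 5^{m+1} + 35 − 28 = 5^{m+1} + 7.
So the formula holds for m+1, and by induction S_n = 5^n + 7 for all n ≥ 0.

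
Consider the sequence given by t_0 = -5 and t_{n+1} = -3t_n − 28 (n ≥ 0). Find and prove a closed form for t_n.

Claim: t_n = 2·(-3)^n − 7.

Base case: t_0 = -5, and 2·(-3)^0 − 7 = 2 − 7 = -5.
Assume t_m = 2·(-3)^m − 7 for some m ≥ 0.
Then t_{m+1} = -3t_m − 28 = -3·(2·(-3)^m − 7) − 28 = -6·(-3)^m + 21 − 28 = 2·(-3)^{m+1} − 7.
By induction, t_n = 2·(-3)^n − 7 for all n ≥ 0.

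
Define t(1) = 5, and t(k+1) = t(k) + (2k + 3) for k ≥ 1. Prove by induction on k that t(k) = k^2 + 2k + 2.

Base case: t(1) = 5, and 1^2 + 2·1 + 2 = 5.
Assume t(m) = m^2 + 2m + 2.
Then t(m+1) = t(m) + (2m + 3) = (m^2 + 2m + 2) + (2m + 3) = m^2 + 4m + 5,
and (m+1)^2 + 2·(m+1) + 2 = m^2 + 4m + 5.
This completes the inductive step, so t(k) = k^2 + 2k + 2 for all k ≥ 1.

t(k) = k^2 + 2k + 2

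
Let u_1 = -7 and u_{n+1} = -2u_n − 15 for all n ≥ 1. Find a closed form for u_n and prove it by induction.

Claim: u_n = (-2)^n − 5.

Base case: u_1 = -7, and (-2)^1 − 5 = -2 − 5 = -7.
Assume u_m = (-2)^m − 5 for some m ≥ 1.
Then u_{m+1} = -2u_m − 15 = -2·((-2)^m − 5) − 15 = -2·(-2)^m + 10 − 15 = (-2)^{m+1} − 5.
So the formula holds for m+1, and by induction u_n = (-2)^n − 5 for all n ≥ 1.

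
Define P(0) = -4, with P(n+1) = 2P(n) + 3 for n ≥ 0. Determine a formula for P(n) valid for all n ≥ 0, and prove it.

Claim: P(n) = -2^n − 3.

Base case: P(0) = -4, and -2^0 − 3 = -1 − 3 = -4.
Assume P(j) = -2^j − 3 for some j ≥ 0.
Then P(j+1) = 2P(j) + 3 = 2·(-2^j − 3) + 3 = -2^{j+1} − 6 + 3 = -2^{j+1} − 3.
So the formula holds for j+1, and by induction P(n) = -2^n − 3 for all n ≥ 0.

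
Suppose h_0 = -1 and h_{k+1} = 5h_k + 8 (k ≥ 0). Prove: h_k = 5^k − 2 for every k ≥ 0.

Base case: h_0 = -1, and 5^0 − 2 = 1 − 2 = -1.
Assume h_j = 5^j − 2 for some j ≥ 0.
Then h_{j+1} = 5h_j + 8 = 5·(5^j − 2) + 8 = 5^{j+1} − 10 + 8 = 5^{j+1} − 2.
So the formula holds for j+1, and by induction h_k = 5^k − 2 for all k ≥ 0.

h_k = 5^k − 2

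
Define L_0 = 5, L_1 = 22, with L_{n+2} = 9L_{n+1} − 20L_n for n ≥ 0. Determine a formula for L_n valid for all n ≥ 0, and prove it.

Claim: L_n = 3·4^n + 2·5^n.

Base cases: L_0 = 5 and 3·4^0 + 2·5^0 = 5; L_1 = 22 and 3·4^1 + 2·5^1 = 22.
Assume L_j = 3·4^j + 2·5^j for all 0 ≤ j ≤ m, where m ≥ 1.
Then L_{m+1} = 9L_m − 20L_{m−1} = 9·(3·4^m + 2·5^m) − 20·(3·4^{m−1} + 2·5^{m−1}) = 3·(9·4 − 20)4^{m−1} + 2·(9·5 − 20)5^{m−1} = 48·4^{m−1} + 50·5^{m−1} = 3·4^{m+1} + 2·5^{m+1}.
Hence L_n = 3·4^n + 2·5^n for every n ≥ 0, by strong induction.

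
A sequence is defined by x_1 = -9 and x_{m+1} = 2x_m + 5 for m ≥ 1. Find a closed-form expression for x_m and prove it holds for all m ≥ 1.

Claim: x_m = -2^{m+1} − 5.

Base case: x_1 = -9, and -2^{1+1} − 5 = -4 − 5 = -9.
Assume x_j = -2^{j+1} − 5 for some j ≥ 1.
Then x_{j+1} = 2x_j + 5 = 2·(-2^{j+1} − 5) + 5 = -2^{j+2} − 10 + 5 = -2^{j+2} − 5.
So the formula holds for j+1, and by induction x_m = -2^{m+1} − 5 for all m ≥ 1.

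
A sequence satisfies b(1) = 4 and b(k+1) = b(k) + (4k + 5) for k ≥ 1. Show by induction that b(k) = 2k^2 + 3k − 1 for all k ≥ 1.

Base case: b(1) = 4, and 2·1^2 + 3·1 − 1 = 4.
Assume b(r) = 2r^2 + 3r − 1.
Then b(r+1) = b(r) + (4r + 5) = (2r^2 + 3r − 1) + (4r + 5) = 2r^2 + 7r + 4,
and 2·(r+1)^2 + 3·(r+1) − 1 = 2r^2 + 7r + 4.
This completes the inductive step, so b(k) = 2k^2 + 3k − 1 for all k ≥ 1.

b(k) = 2k^2 + 3k − 1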